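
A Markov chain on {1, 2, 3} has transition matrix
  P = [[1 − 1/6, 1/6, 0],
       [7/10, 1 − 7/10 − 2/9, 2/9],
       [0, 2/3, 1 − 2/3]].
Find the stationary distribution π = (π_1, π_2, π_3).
π = (63/83, 15/83, 5/83)

This is a birth-death chain on three states, which satisfies detailed balance: π_1 · P_{12} = π_2 · P_{21} and π_2 · P_{23} = π_3 · P_{32}.
From π_1 · 1/6 = π_2 · 7/10: π_2/π_1 = (1/6)/(7/10) = 5/21.
From π_2 · 2/9 = π_3 · 2/3: π_3/π_2 = (2/9)/(2/3) = 1/3.
Take π_1 proportional to 1; then unnormalized π = (1, 5/21, 5/63). Normalize by dividing by the sum 83/63:
  π = (63/83, 15/83, 5/83).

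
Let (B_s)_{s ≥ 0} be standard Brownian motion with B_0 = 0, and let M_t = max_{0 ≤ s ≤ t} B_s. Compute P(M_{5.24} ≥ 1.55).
P(M_{5.24} ≥ 1.55) = 2·P(B_{5.24} ≥ 1.55) = 2(1 − Φ(1.55/√5.24)) ≈ 0.4983

By the reflection principle for Brownian motion, P(M_t ≥ a) = 2 · P(B_t ≥ a) for a ≥ 0. Since B_t ~ N(0, t), P(B_t ≥ 1.55) = 1 − Φ(1.55/√t) = 1 − Φ(1.55/√5.24) = 1 − Φ(0.6771). So
  P(M_{5.24} ≥ 1.55) = 2(1 − Φ(0.6771)) ≈ 0.4983.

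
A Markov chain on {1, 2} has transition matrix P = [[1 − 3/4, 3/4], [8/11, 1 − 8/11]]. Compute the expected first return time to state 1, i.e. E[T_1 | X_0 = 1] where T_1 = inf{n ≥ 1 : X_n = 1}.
E[T_1 | X_0 = 1] = 1/π_1 = 65/32

For an irreducible recurrent Markov chain with stationary distribution π, E[T_i | X_0 = i] = 1/π_i (Kac's formula). Here π_1 = (8/11)/(3/4 + 8/11) = (8/11)/(65/44) = 32/65, so E[T_1 | X_0 = 1] = 1/π_1 = (3/4 + 8/11)/(8/11) = (65/44)/(8/11) = 65/32.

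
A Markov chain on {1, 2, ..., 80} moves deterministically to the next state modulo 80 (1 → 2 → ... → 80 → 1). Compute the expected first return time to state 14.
E[T_14 | X_0 = 14] = 80

The chain cycles deterministically, so starting at state 14 it returns in exactly 80 steps. Equivalently, the stationary distribution is uniform π_j = 1/80 for every state j, so by Kac's formula E[T_14] = 1/π_14 = 80.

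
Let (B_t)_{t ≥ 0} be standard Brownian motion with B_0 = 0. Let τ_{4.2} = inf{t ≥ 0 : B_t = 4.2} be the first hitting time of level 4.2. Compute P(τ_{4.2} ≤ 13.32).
P(τ_{4.2} ≤ 13.32) = 2(1 − Φ(4.2/√13.32)) = 2(1 − Φ(1.1508)) ≈ 0.2498

By the reflection principle for standard BM, P(τ_b ≤ t) = 2 · P(B_t ≥ b). Since B_t ~ N(0, t), P(B_t ≥ 4.2) = 1 − Φ(4.2/√t) = 1 − Φ(4.2/√13.32) = 1 − Φ(1.1508) ≈ 0.12491. Doubling: P(τ_{4.2} ≤ 13.32) ≈ 2 · 0.12491 = 0.24982 ≈ 0.2498.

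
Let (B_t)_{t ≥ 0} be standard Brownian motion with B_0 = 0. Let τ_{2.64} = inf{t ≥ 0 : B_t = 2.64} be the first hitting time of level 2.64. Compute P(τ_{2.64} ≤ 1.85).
P(τ_{2.64} ≤ 1.85) = 2(1 − Φ(2.64/√1.85)) = 2(1 − Φ(1.9410)) ≈ 0.0523

By the reflection principle for standard BM, P(τ_b ≤ t) = 2 · P(B_t ≥ b). Since B_t ~ N(0, t), P(B_t ≥ 2.64) = 1 − Φ(2.64/√t) = 1 − Φ(2.64/√1.85) = 1 − Φ(1.9410) ≈ 0.02613. Doubling: P(τ_{2.64} ≤ 1.85) ≈ 2 · 0.02613 = 0.05226 ≈ 0.0523.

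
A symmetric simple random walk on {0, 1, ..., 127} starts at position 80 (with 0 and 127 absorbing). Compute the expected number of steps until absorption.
E[τ | X_0 = 80] = 3760

Let v_k = E[τ | X_0 = k]. Boundary: v_0 = v_127 = 0. Recurrence: v_k = 1 + (v_{k-1} + v_{k+1})/2 for 1 ≤ k ≤ 126. The particular solution to v_k − (v_{k-1} + v_{k+1})/2 = 1 is v_k = −k^2. Adding homogeneous solution A + B k and matching boundaries gives v_k = k (127 − k). Substituting k = 80: v_80 = 80 · 47 = 3760.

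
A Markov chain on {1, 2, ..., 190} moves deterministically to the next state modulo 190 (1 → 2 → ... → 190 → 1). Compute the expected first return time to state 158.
E[T_158 | X_0 = 158] = 190

The chain cycles deterministically, so starting at state 158 it returns in exactly 190 steps. Equivalently, the stationary distribution is uniform π_j = 1/190 for every state j, so by Kac's formula E[T_158] = 1/π_158 = 190.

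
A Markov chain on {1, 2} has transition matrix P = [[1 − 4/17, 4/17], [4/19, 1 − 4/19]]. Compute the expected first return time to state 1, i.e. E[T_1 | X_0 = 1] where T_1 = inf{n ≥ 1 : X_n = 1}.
E[T_1 | X_0 = 1] = 1/π_1 = 36/17

For an irreducible recurrent Markov chain with stationary distribution π, E[T_i | X_0 = i] = 1/π_i (Kac's formula). Here π_1 = (4/19)/(4/17 + 4/19) = (4/19)/(144/323) = 17/36, so E[T_1 | X_0 = 1] = 1/π_1 = (4/17 + 4/19)/(4/19) = (144/323)/(4/19) = 36/17.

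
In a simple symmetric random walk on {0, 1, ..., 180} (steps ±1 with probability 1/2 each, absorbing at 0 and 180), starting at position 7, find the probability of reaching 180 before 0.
P(hit 180 before 0) = 7/180

Let u_k = P(hit 180 before 0 | start at k). Then u_0 = 0, u_180 = 1, and u_k = u_{k-1}/2 + u_{k+1}/2 for 1 ≤ k ≤ 179. This harmonic recurrence is solved by u_k = k/180, giving u_7 = 7/180.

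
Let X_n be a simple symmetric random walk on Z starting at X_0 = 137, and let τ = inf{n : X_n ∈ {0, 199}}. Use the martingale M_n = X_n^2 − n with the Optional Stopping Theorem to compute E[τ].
E[τ] = 8494

M_n = X_n^2 − n is a martingale (since E[X_{n+1}^2 | F_n] = X_n^2 + 1). By OST (τ has finite mean in a bounded region), E[M_τ] = E[M_0] = X_0^2 − 0 = 137^2 = 18769. Also E[M_τ] = E[X_τ^2] − E[τ]. The walk exits at 0 or 199, with P(hit 199 first) = 137/199, so E[X_τ^2] = 199^2 · 137/199 + 0 = 27263. Thus E[τ] = E[X_τ^2] − E[M_τ] = 27263 − 18769 = 8494 = 137(199 − 137) = 8494.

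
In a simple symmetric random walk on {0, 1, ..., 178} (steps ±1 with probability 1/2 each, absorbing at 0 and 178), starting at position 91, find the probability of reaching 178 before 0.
P(hit 178 before 0) = 91/178

Let u_k = P(hit 178 before 0 | start at k). Then u_0 = 0, u_178 = 1, and u_k = u_{k-1}/2 + u_{k+1}/2 for 1 ≤ k ≤ 177. This harmonic recurrence is solved by u_k = k/178, giving u_91 = 91/178.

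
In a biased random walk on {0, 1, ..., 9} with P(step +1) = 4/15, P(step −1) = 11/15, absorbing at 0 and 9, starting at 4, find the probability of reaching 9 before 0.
P(hit 9 before 0) = (1 − (11/4)^4) / (1 − (11/4)^9) = 2104320/336812221

Let u_k denote P(reach 9 before 0 | start at k). Boundary: u_0 = 0, u_9 = 1. Recurrence: u_k = 4/15·u_{k+1} + 11/15·u_{k-1} for 1 ≤ k ≤ 8. Try u_k = A + B·r^k with r = q/p = (11/15)/(4/15) = 11/4. Substitution satisfies the recurrence; boundary conditions give:
  u_k = (1 − r^k) / (1 − r^N) = (1 − (11/4)^4) / (1 − (11/4)^9) = 2104320/336812221.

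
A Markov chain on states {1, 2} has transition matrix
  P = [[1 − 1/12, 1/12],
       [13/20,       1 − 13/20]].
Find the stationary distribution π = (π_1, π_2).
π_1 = 39/44, π_2 = 5/44

Solve πP = π with π_1 + π_2 = 1. From πP = π: π_1 · (1 − 1/12) + π_2 · 13/20 = π_1 ⇒ π_2 · 13/20 = π_1 · 1/12 ⇒ π_2/π_1 = (1/12)/(13/20) = 5/39. Together with π_1 + π_2 = 1:
  π_1 = (13/20)/(1/12 + 13/20) = (13/20)/(11/15) = 39/44,
  π_2 = (1/12)/(1/12 + 13/20) = (1/12)/(11/15) = 5/44.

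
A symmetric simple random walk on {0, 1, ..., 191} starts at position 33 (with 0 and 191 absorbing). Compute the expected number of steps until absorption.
E[τ | X_0 = 33] = 5214

Let v_k = E[τ | X_0 = k]. Boundary: v_0 = v_191 = 0. Recurrence: v_k = 1 + (v_{k-1} + v_{k+1})/2 for 1 ≤ k ≤ 190. The particular solution to v_k − (v_{k-1} + v_{k+1})/2 = 1 is v_k = −k^2. Adding homogeneous solution A + B k and matching boundaries gives v_k = k (191 − k). Substituting k = 33: v_33 = 33 · 158 = 5214.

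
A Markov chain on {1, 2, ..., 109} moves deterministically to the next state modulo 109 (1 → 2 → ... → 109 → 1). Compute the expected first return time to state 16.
E[T_16 | X_0 = 16] = 109

The chain cycles deterministically, so starting at state 16 it returns in exactly 109 steps. Equivalently, the stationary distribution is uniform π_j = 1/109 for every state j, so by Kac's formula E[T_16] = 1/π_16 = 109.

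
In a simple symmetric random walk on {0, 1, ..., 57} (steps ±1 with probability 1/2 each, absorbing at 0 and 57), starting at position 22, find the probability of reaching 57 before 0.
P(hit 57 before 0) = 22/57

Let u_k = P(hit 57 before 0 | start at k). Then u_0 = 0, u_57 = 1, and u_k = u_{k-1}/2 + u_{k+1}/2 for 1 ≤ k ≤ 56. This harmonic recurrence is solved by u_k = k/57, giving u_22 = 22/57.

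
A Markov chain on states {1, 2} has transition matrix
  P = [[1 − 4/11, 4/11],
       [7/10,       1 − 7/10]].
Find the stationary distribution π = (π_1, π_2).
π_1 = 77/117, π_2 = 40/117

Solve πP = π with π_1 + π_2 = 1. From πP = π: π_1 · (1 − 4/11) + π_2 · 7/10 = π_1 ⇒ π_2 · 7/10 = π_1 · 4/11 ⇒ π_2/π_1 = (4/11)/(7/10) = 40/77. Together with π_1 + π_2 = 1:
  π_1 = (7/10)/(4/11 + 7/10) = (7/10)/(117/110) = 77/117,
  π_2 = (4/11)/(4/11 + 7/10) = (4/11)/(117/110) = 40/117.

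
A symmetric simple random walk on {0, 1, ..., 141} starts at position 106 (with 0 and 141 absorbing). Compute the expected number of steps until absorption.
E[τ | X_0 = 106] = 3710

Let v_k = E[τ | X_0 = k]. Boundary: v_0 = v_141 = 0. Recurrence: v_k = 1 + (v_{k-1} + v_{k+1})/2 for 1 ≤ k ≤ 140. The particular solution to v_k − (v_{k-1} + v_{k+1})/2 = 1 is v_k = −k^2. Adding homogeneous solution A + B k and matching boundaries gives v_k = k (141 − k). Substituting k = 106: v_106 = 106 · 35 = 3710.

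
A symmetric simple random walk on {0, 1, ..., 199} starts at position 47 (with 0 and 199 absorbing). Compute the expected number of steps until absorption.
E[τ | X_0 = 47] = 7144

Let v_k = E[τ | X_0 = k]. Boundary: v_0 = v_199 = 0. Recurrence: v_k = 1 + (v_{k-1} + v_{k+1})/2 for 1 ≤ k ≤ 198. The particular solution to v_k − (v_{k-1} + v_{k+1})/2 = 1 is v_k = −k^2. Adding homogeneous solution A + B k and matching boundaries gives v_k = k (199 − k). Substituting k = 47: v_47 = 47 · 152 = 7144.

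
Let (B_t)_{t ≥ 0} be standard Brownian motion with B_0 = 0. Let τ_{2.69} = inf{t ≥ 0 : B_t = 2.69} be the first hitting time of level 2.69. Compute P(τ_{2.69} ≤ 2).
P(τ_{2.69} ≤ 2) = 2(1 − Φ(2.69/√2)) = 2(1 − Φ(1.9021)) ≈ 0.0572

By the reflection principle for standard BM, P(τ_b ≤ t) = 2 · P(B_t ≥ b). Since B_t ~ N(0, t), P(B_t ≥ 2.69) = 1 − Φ(2.69/√t) = 1 − Φ(2.69/√2) = 1 − Φ(1.9021) ≈ 0.02858. Doubling: P(τ_{2.69} ≤ 2) ≈ 2 · 0.02858 = 0.05716 ≈ 0.0572.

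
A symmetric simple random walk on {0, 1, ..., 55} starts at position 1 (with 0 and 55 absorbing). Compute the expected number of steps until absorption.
E[τ | X_0 = 1] = 54

Let v_k = E[τ | X_0 = k]. Boundary: v_0 = v_55 = 0. Recurrence: v_k = 1 + (v_{k-1} + v_{k+1})/2 for 1 ≤ k ≤ 54. The particular solution to v_k − (v_{k-1} + v_{k+1})/2 = 1 is v_k = −k^2. Adding homogeneous solution A + B k and matching boundaries gives v_k = k (55 − k). Substituting k = 1: v_1 = 1 · 54 = 54.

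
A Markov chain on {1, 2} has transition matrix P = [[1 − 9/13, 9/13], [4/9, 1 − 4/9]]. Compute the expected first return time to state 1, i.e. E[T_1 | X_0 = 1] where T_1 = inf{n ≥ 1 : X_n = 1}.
E[T_1 | X_0 = 1] = 1/π_1 = 133/52

For an irreducible recurrent Markov chain with stationary distribution π, E[T_i | X_0 = i] = 1/π_i (Kac's formula). Here π_1 = (4/9)/(9/13 + 4/9) = (4/9)/(133/117) = 52/133, so E[T_1 | X_0 = 1] = 1/π_1 = (9/13 + 4/9)/(4/9) = (133/117)/(4/9) = 133/52.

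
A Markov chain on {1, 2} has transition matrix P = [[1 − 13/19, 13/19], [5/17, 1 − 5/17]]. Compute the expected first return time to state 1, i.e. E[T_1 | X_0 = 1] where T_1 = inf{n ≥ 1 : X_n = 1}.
E[T_1 | X_0 = 1] = 1/π_1 = 316/95

For an irreducible recurrent Markov chain with stationary distribution π, E[T_i | X_0 = i] = 1/π_i (Kac's formula). Here π_1 = (5/17)/(13/19 + 5/17) = (5/17)/(316/323) = 95/316, so E[T_1 | X_0 = 1] = 1/π_1 = (13/19 + 5/17)/(5/17) = (316/323)/(5/17) = 316/95.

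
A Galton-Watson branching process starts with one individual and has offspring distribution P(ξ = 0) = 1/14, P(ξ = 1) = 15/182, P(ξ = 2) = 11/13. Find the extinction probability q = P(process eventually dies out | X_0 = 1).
q = 13/154

The pgf is f(s) = 1/14 + 15/182·s + 11/13·s². The extinction probability q is the smallest fixed point of f in [0, 1]. Setting s = f(s):
  11/13·s² + (15/182 − 1)·s + 1/14 = 0
  11/13·s² − (1/14 + 11/13)·s + 1/14 = 0
which factors as (s − 1)·(11/13·s − 1/14) = 0, giving roots s = 1 and s = (1/14)/(11/13) = 13/154.
Mean offspring μ = 15/182 + 2·11/13 = 323/182 > 1 (supercritical), so q < 1. The extinction probability is the smaller root: q = (1/14)/(11/13) = 13/154.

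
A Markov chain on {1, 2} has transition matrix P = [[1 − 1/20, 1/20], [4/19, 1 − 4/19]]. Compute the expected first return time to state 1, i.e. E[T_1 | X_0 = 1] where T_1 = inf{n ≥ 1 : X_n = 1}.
E[T_1 | X_0 = 1] = 1/π_1 = 99/80

For an irreducible recurrent Markov chain with stationary distribution π, E[T_i | X_0 = i] = 1/π_i (Kac's formula). Here π_1 = (4/19)/(1/20 + 4/19) = (4/19)/(99/380) = 80/99, so E[T_1 | X_0 = 1] = 1/π_1 = (1/20 + 4/19)/(4/19) = (99/380)/(4/19) = 99/80.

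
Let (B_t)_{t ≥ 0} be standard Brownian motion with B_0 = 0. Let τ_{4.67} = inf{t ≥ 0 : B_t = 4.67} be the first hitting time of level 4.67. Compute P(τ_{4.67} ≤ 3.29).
P(τ_{4.67} ≤ 3.29) = 2(1 − Φ(4.67/√3.29)) = 2(1 − Φ(2.5747)) ≈ 0.0100

By the reflection principle for standard BM, P(τ_b ≤ t) = 2 · P(B_t ≥ b). Since B_t ~ N(0, t), P(B_t ≥ 4.67) = 1 − Φ(4.67/√t) = 1 − Φ(4.67/√3.29) = 1 − Φ(2.5747) ≈ 0.00502. Doubling: P(τ_{4.67} ≤ 3.29) ≈ 2 · 0.00502 = 0.01004 ≈ 0.0100.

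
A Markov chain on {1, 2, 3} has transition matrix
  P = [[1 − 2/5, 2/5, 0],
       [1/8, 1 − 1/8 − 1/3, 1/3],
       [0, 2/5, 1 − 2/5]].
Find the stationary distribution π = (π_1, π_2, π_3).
π = (15/103, 48/103, 40/103)

This is a birth-death chain on three states, which satisfies detailed balance: π_1 · P_{12} = π_2 · P_{21} and π_2 · P_{23} = π_3 · P_{32}.
From π_1 · 2/5 = π_2 · 1/8: π_2/π_1 = (2/5)/(1/8) = 16/5.
From π_2 · 1/3 = π_3 · 2/5: π_3/π_2 = (1/3)/(2/5) = 5/6.
Take π_1 proportional to 1; then unnormalized π = (1, 16/5, 8/3). Normalize by dividing by the sum 103/15:
  π = (15/103, 48/103, 40/103).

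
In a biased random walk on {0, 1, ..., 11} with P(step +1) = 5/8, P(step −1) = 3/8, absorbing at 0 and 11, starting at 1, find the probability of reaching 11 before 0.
P(hit 11 before 0) = (1 − (3/5)^1) / (1 − (3/5)^11) = 9765625/24325489

Let u_k denote P(reach 11 before 0 | start at k). Boundary: u_0 = 0, u_11 = 1. Recurrence: u_k = 5/8·u_{k+1} + 3/8·u_{k-1} for 1 ≤ k ≤ 10. Try u_k = A + B·r^k with r = q/p = (3/8)/(5/8) = 3/5. Substitution satisfies the recurrence; boundary conditions give:
  u_k = (1 − r^k) / (1 − r^N) = (1 − (3/5)^1) / (1 − (3/5)^11) = 9765625/24325489.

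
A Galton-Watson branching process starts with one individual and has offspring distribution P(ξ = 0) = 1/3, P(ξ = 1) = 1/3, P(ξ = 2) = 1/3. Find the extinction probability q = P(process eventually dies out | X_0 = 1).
q = 1

Mean offspring μ = 0·1/3 + 1·1/3 + 2·1/3 = 1 ≤ 1. For μ ≤ 1 with offspring not concentrated at 1, the Galton-Watson process goes extinct almost surely, so q = 1.
(Algebraic check: The pgf is f(s) = 1/3 + 1/3·s + 1/3·s². The extinction probability q is the smallest fixed point of f in [0, 1]. Setting s = f(s):
  1/3·s² + (1/3 − 1)·s + 1/3 = 0
  1/3·s² − (1/3 + 1/3)·s + 1/3 = 0
which factors as (s − 1)·(1/3·s − 1/3) = 0, giving roots s = 1 and s = (1/3)/(1/3) = 1. Since 1 ≥ 1, the smallest root in [0, 1] is s = 1.)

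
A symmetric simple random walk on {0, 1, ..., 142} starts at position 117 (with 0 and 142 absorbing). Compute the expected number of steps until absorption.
E[τ | X_0 = 117] = 2925

Let v_k = E[τ | X_0 = k]. Boundary: v_0 = v_142 = 0. Recurrence: v_k = 1 + (v_{k-1} + v_{k+1})/2 for 1 ≤ k ≤ 141. The particular solution to v_k − (v_{k-1} + v_{k+1})/2 = 1 is v_k = −k^2. Adding homogeneous solution A + B k and matching boundaries gives v_k = k (142 − k). Substituting k = 117: v_117 = 117 · 25 = 2925.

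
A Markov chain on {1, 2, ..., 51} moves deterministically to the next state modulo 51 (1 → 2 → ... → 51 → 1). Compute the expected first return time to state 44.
E[T_44 | X_0 = 44] = 51

The chain cycles deterministically, so starting at state 44 it returns in exactly 51 steps. Equivalently, the stationary distribution is uniform π_j = 1/51 for every state j, so by Kac's formula E[T_44] = 1/π_44 = 51.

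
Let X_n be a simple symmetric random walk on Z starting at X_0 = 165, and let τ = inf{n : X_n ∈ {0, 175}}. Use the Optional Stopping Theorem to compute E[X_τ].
E[X_τ] = 165

X_n is a martingale and τ is a bounded-mean stopping time (indeed τ is finite a.s. with bounded expectation since the walk is in a bounded region). By the OST, E[X_τ] = E[X_0] = 165. Equivalently: E[X_τ] = 175 · P(hit 175 first) + 0 · P(hit 0 first) = 175 · (165/175) = 165.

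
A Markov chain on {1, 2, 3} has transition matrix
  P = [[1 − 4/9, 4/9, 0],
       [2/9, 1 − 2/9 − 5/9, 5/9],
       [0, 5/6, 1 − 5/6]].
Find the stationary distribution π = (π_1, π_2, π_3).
π = (3/13, 6/13, 4/13)

This is a birth-death chain on three states, which satisfies detailed balance: π_1 · P_{12} = π_2 · P_{21} and π_2 · P_{23} = π_3 · P_{32}.
From π_1 · 4/9 = π_2 · 2/9: π_2/π_1 = (4/9)/(2/9) = 2.
From π_2 · 5/9 = π_3 · 5/6: π_3/π_2 = (5/9)/(5/6) = 2/3.
Take π_1 proportional to 1; then unnormalized π = (1, 2, 4/3). Normalize by dividing by the sum 13/3:
  π = (3/13, 6/13, 4/13).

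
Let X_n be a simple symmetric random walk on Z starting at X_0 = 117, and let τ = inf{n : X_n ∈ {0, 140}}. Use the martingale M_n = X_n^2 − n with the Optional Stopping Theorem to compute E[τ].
E[τ] = 2691

M_n = X_n^2 − n is a martingale (since E[X_{n+1}^2 | F_n] = X_n^2 + 1). By OST (τ has finite mean in a bounded region), E[M_τ] = E[M_0] = X_0^2 − 0 = 117^2 = 13689. Also E[M_τ] = E[X_τ^2] − E[τ]. The walk exits at 0 or 140, with P(hit 140 first) = 117/140, so E[X_τ^2] = 140^2 · 117/140 + 0 = 16380. Thus E[τ] = E[X_τ^2] − E[M_τ] = 16380 − 13689 = 2691 = 117(140 − 117) = 2691.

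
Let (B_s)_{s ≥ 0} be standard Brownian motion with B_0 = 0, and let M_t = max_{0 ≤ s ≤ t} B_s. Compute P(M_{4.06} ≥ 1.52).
P(M_{4.06} ≥ 1.52) = 2·P(B_{4.06} ≥ 1.52) = 2(1 − Φ(1.52/√4.06)) ≈ 0.4506

By the reflection principle for Brownian motion, P(M_t ≥ a) = 2 · P(B_t ≥ a) for a ≥ 0. Since B_t ~ N(0, t), P(B_t ≥ 1.52) = 1 − Φ(1.52/√t) = 1 − Φ(1.52/√4.06) = 1 − Φ(0.7544). So
  P(M_{4.06} ≥ 1.52) = 2(1 − Φ(0.7544)) ≈ 0.4506.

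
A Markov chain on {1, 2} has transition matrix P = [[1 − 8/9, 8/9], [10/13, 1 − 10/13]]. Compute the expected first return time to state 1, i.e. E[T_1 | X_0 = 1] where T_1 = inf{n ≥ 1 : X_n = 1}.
E[T_1 | X_0 = 1] = 1/π_1 = 97/45

For an irreducible recurrent Markov chain with stationary distribution π, E[T_i | X_0 = i] = 1/π_i (Kac's formula). Here π_1 = (10/13)/(8/9 + 10/13) = (10/13)/(194/117) = 45/97, so E[T_1 | X_0 = 1] = 1/π_1 = (8/9 + 10/13)/(10/13) = (194/117)/(10/13) = 97/45.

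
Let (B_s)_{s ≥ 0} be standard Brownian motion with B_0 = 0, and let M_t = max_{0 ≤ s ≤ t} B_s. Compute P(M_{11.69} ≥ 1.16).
P(M_{11.69} ≥ 1.16) = 2·P(B_{11.69} ≥ 1.16) = 2(1 − Φ(1.16/√11.69)) ≈ 0.7344

By the reflection principle for Brownian motion, P(M_t ≥ a) = 2 · P(B_t ≥ a) for a ≥ 0. Since B_t ~ N(0, t), P(B_t ≥ 1.16) = 1 − Φ(1.16/√t) = 1 − Φ(1.16/√11.69) = 1 − Φ(0.3393). So
  P(M_{11.69} ≥ 1.16) = 2(1 − Φ(0.3393)) ≈ 0.7344.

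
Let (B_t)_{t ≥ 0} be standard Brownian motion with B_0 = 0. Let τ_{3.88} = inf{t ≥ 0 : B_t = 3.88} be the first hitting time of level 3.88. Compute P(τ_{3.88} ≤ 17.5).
P(τ_{3.88} ≤ 17.5) = 2(1 − Φ(3.88/√17.5)) = 2(1 − Φ(0.9275)) ≈ 0.3537

By the reflection principle for standard BM, P(τ_b ≤ t) = 2 · P(B_t ≥ b). Since B_t ~ N(0, t), P(B_t ≥ 3.88) = 1 − Φ(3.88/√t) = 1 − Φ(3.88/√17.5) = 1 − Φ(0.9275) ≈ 0.17683. Doubling: P(τ_{3.88} ≤ 17.5) ≈ 2 · 0.17683 = 0.35366 ≈ 0.3537.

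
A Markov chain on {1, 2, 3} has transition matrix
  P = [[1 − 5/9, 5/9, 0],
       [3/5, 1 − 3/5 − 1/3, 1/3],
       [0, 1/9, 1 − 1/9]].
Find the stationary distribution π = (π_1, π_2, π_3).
π = (27/127, 25/127, 75/127)

This is a birth-death chain on three states, which satisfies detailed balance: π_1 · P_{12} = π_2 · P_{21} and π_2 · P_{23} = π_3 · P_{32}.
From π_1 · 5/9 = π_2 · 3/5: π_2/π_1 = (5/9)/(3/5) = 25/27.
From π_2 · 1/3 = π_3 · 1/9: π_3/π_2 = (1/3)/(1/9) = 3.
Take π_1 proportional to 1; then unnormalized π = (1, 25/27, 25/9). Normalize by dividing by the sum 127/27:
  π = (27/127, 25/127, 75/127).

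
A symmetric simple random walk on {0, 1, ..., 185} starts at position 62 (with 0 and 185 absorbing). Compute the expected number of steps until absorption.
E[τ | X_0 = 62] = 7626

Let v_k = E[τ | X_0 = k]. Boundary: v_0 = v_185 = 0. Recurrence: v_k = 1 + (v_{k-1} + v_{k+1})/2 for 1 ≤ k ≤ 184. The particular solution to v_k − (v_{k-1} + v_{k+1})/2 = 1 is v_k = −k^2. Adding homogeneous solution A + B k and matching boundaries gives v_k = k (185 − k). Substituting k = 62: v_62 = 62 · 123 = 7626.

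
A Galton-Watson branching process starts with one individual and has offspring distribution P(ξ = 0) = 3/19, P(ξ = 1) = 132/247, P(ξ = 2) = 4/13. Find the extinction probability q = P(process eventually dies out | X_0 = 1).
q = 39/76

The pgf is f(s) = 3/19 + 132/247·s + 4/13·s². The extinction probability q is the smallest fixed point of f in [0, 1]. Setting s = f(s):
  4/13·s² + (132/247 − 1)·s + 3/19 = 0
  4/13·s² − (3/19 + 4/13)·s + 3/19 = 0
which factors as (s − 1)·(4/13·s − 3/19) = 0, giving roots s = 1 and s = (3/19)/(4/13) = 39/76.
Mean offspring μ = 132/247 + 2·4/13 = 284/247 > 1 (supercritical), so q < 1. The extinction probability is the smaller root: q = (3/19)/(4/13) = 39/76.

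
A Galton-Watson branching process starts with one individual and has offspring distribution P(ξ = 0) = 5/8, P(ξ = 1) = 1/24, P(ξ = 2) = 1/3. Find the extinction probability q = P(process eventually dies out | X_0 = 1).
q = 1

Mean offspring μ = 0·5/8 + 1·1/24 + 2·1/3 = 17/24 ≤ 1. For μ ≤ 1 with offspring not concentrated at 1, the Galton-Watson process goes extinct almost surely, so q = 1.
(Algebraic check: The pgf is f(s) = 5/8 + 1/24·s + 1/3·s². The extinction probability q is the smallest fixed point of f in [0, 1]. Setting s = f(s):
  1/3·s² + (1/24 − 1)·s + 5/8 = 0
  1/3·s² − (5/8 + 1/3)·s + 5/8 = 0
which factors as (s − 1)·(1/3·s − 5/8) = 0, giving roots s = 1 and s = (5/8)/(1/3) = 15/8. Since 15/8 ≥ 1, the smallest root in [0, 1] is s = 1.)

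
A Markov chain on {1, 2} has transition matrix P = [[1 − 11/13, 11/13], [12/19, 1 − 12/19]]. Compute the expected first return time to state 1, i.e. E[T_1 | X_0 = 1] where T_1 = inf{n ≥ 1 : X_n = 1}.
E[T_1 | X_0 = 1] = 1/π_1 = 365/156

For an irreducible recurrent Markov chain with stationary distribution π, E[T_i | X_0 = i] = 1/π_i (Kac's formula). Here π_1 = (12/19)/(11/13 + 12/19) = (12/19)/(365/247) = 156/365, so E[T_1 | X_0 = 1] = 1/π_1 = (11/13 + 12/19)/(12/19) = (365/247)/(12/19) = 365/156.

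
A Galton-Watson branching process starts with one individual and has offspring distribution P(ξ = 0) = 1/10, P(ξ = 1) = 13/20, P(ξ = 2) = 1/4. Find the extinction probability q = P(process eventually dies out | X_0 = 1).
q = 2/5

The pgf is f(s) = 1/10 + 13/20·s + 1/4·s². The extinction probability q is the smallest fixed point of f in [0, 1]. Setting s = f(s):
  1/4·s² + (13/20 − 1)·s + 1/10 = 0
  1/4·s² − (1/10 + 1/4)·s + 1/10 = 0
which factors as (s − 1)·(1/4·s − 1/10) = 0, giving roots s = 1 and s = (1/10)/(1/4) = 2/5.
Mean offspring μ = 13/20 + 2·1/4 = 23/20 > 1 (supercritical), so q < 1. The extinction probability is the smaller root: q = (1/10)/(1/4) = 2/5.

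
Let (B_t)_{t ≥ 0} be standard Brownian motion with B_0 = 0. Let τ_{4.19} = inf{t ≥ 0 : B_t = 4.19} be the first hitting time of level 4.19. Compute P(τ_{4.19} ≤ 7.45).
P(τ_{4.19} ≤ 7.45) = 2(1 − Φ(4.19/√7.45)) = 2(1 − Φ(1.5351)) ≈ 0.1248

By the reflection principle for standard BM, P(τ_b ≤ t) = 2 · P(B_t ≥ b). Since B_t ~ N(0, t), P(B_t ≥ 4.19) = 1 − Φ(4.19/√t) = 1 − Φ(4.19/√7.45) = 1 − Φ(1.5351) ≈ 0.06238. Doubling: P(τ_{4.19} ≤ 7.45) ≈ 2 · 0.06238 = 0.12476 ≈ 0.1248.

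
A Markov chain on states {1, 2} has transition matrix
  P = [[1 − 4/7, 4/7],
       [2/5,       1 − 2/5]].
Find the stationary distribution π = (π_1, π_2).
π_1 = 7/17, π_2 = 10/17

Solve πP = π with π_1 + π_2 = 1. From πP = π: π_1 · (1 − 4/7) + π_2 · 2/5 = π_1 ⇒ π_2 · 2/5 = π_1 · 4/7 ⇒ π_2/π_1 = (4/7)/(2/5) = 10/7. Together with π_1 + π_2 = 1:
  π_1 = (2/5)/(4/7 + 2/5) = (2/5)/(34/35) = 7/17,
  π_2 = (4/7)/(4/7 + 2/5) = (4/7)/(34/35) = 10/17.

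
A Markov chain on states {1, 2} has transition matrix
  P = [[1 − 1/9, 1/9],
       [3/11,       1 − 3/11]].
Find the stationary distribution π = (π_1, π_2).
π_1 = 27/38, π_2 = 11/38

Solve πP = π with π_1 + π_2 = 1. From πP = π: π_1 · (1 − 1/9) + π_2 · 3/11 = π_1 ⇒ π_2 · 3/11 = π_1 · 1/9 ⇒ π_2/π_1 = (1/9)/(3/11) = 11/27. Together with π_1 + π_2 = 1:
  π_1 = (3/11)/(1/9 + 3/11) = (3/11)/(38/99) = 27/38,
  π_2 = (1/9)/(1/9 + 3/11) = (1/9)/(38/99) = 11/38.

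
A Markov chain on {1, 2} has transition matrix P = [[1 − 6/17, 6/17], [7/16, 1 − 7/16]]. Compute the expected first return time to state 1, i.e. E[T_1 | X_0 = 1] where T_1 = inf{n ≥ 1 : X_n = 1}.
E[T_1 | X_0 = 1] = 1/π_1 = 215/119

For an irreducible recurrent Markov chain with stationary distribution π, E[T_i | X_0 = i] = 1/π_i (Kac's formula). Here π_1 = (7/16)/(6/17 + 7/16) = (7/16)/(215/272) = 119/215, so E[T_1 | X_0 = 1] = 1/π_1 = (6/17 + 7/16)/(7/16) = (215/272)/(7/16) = 215/119.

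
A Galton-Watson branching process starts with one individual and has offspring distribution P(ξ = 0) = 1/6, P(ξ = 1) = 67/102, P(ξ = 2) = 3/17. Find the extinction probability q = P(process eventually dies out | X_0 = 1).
q = 17/18

The pgf is f(s) = 1/6 + 67/102·s + 3/17·s². The extinction probability q is the smallest fixed point of f in [0, 1]. Setting s = f(s):
  3/17·s² + (67/102 − 1)·s + 1/6 = 0
  3/17·s² − (1/6 + 3/17)·s + 1/6 = 0
which factors as (s − 1)·(3/17·s − 1/6) = 0, giving roots s = 1 and s = (1/6)/(3/17) = 17/18.
Mean offspring μ = 67/102 + 2·3/17 = 103/102 > 1 (supercritical), so q < 1. The extinction probability is the smaller root: q = (1/6)/(3/17) = 17/18.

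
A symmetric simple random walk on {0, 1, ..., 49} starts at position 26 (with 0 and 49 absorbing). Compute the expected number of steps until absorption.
E[τ | X_0 = 26] = 598

Let v_k = E[τ | X_0 = k]. Boundary: v_0 = v_49 = 0. Recurrence: v_k = 1 + (v_{k-1} + v_{k+1})/2 for 1 ≤ k ≤ 48. The particular solution to v_k − (v_{k-1} + v_{k+1})/2 = 1 is v_k = −k^2. Adding homogeneous solution A + B k and matching boundaries gives v_k = k (49 − k). Substituting k = 26: v_26 = 26 · 23 = 598.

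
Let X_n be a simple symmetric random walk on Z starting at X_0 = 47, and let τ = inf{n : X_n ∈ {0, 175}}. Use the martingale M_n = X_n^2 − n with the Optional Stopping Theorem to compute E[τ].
E[τ] = 6016

M_n = X_n^2 − n is a martingale (since E[X_{n+1}^2 | F_n] = X_n^2 + 1). By OST (τ has finite mean in a bounded region), E[M_τ] = E[M_0] = X_0^2 − 0 = 47^2 = 2209. Also E[M_τ] = E[X_τ^2] − E[τ]. The walk exits at 0 or 175, with P(hit 175 first) = 47/175, so E[X_τ^2] = 175^2 · 47/175 + 0 = 8225. Thus E[τ] = E[X_τ^2] − E[M_τ] = 8225 − 2209 = 6016 = 47(175 − 47) = 6016.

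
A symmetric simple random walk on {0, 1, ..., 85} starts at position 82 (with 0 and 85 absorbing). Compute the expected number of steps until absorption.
E[τ | X_0 = 82] = 246

Let v_k = E[τ | X_0 = k]. Boundary: v_0 = v_85 = 0. Recurrence: v_k = 1 + (v_{k-1} + v_{k+1})/2 for 1 ≤ k ≤ 84. The particular solution to v_k − (v_{k-1} + v_{k+1})/2 = 1 is v_k = −k^2. Adding homogeneous solution A + B k and matching boundaries gives v_k = k (85 − k). Substituting k = 82: v_82 = 82 · 3 = 246.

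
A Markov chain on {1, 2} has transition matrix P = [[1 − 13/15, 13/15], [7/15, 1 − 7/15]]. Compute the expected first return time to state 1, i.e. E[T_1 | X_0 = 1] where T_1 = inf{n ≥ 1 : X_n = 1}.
E[T_1 | X_0 = 1] = 1/π_1 = 20/7

For an irreducible recurrent Markov chain with stationary distribution π, E[T_i | X_0 = i] = 1/π_i (Kac's formula). Here π_1 = (7/15)/(13/15 + 7/15) = (7/15)/(4/3) = 7/20, so E[T_1 | X_0 = 1] = 1/π_1 = (13/15 + 7/15)/(7/15) = (4/3)/(7/15) = 20/7.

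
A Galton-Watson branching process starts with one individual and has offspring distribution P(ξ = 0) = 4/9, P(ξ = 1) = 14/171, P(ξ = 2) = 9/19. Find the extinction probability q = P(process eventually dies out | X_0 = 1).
q = 76/81

The pgf is f(s) = 4/9 + 14/171·s + 9/19·s². The extinction probability q is the smallest fixed point of f in [0, 1]. Setting s = f(s):
  9/19·s² + (14/171 − 1)·s + 4/9 = 0
  9/19·s² − (4/9 + 9/19)·s + 4/9 = 0
which factors as (s − 1)·(9/19·s − 4/9) = 0, giving roots s = 1 and s = (4/9)/(9/19) = 76/81.
Mean offspring μ = 14/171 + 2·9/19 = 176/171 > 1 (supercritical), so q < 1. The extinction probability is the smaller root: q = (4/9)/(9/19) = 76/81.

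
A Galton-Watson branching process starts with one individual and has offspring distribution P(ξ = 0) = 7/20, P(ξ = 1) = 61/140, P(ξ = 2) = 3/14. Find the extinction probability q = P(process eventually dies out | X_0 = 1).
q = 1

Mean offspring μ = 0·7/20 + 1·61/140 + 2·3/14 = 121/140 ≤ 1. For μ ≤ 1 with offspring not concentrated at 1, the Galton-Watson process goes extinct almost surely, so q = 1.
(Algebraic check: The pgf is f(s) = 7/20 + 61/140·s + 3/14·s². The extinction probability q is the smallest fixed point of f in [0, 1]. Setting s = f(s):
  3/14·s² + (61/140 − 1)·s + 7/20 = 0
  3/14·s² − (7/20 + 3/14)·s + 7/20 = 0
which factors as (s − 1)·(3/14·s − 7/20) = 0, giving roots s = 1 and s = (7/20)/(3/14) = 49/30. Since 49/30 ≥ 1, the smallest root in [0, 1] is s = 1.)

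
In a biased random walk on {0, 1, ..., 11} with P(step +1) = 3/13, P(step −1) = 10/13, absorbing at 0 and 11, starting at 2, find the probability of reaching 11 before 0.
P(hit 11 before 0) = (1 − (10/3)^2) / (1 − (10/3)^11) = 255879/14285688979

Let u_k denote P(reach 11 before 0 | start at k). Boundary: u_0 = 0, u_11 = 1. Recurrence: u_k = 3/13·u_{k+1} + 10/13·u_{k-1} for 1 ≤ k ≤ 10. Try u_k = A + B·r^k with r = q/p = (10/13)/(3/13) = 10/3. Substitution satisfies the recurrence; boundary conditions give:
  u_k = (1 − r^k) / (1 − r^N) = (1 − (10/3)^2) / (1 − (10/3)^11) = 255879/14285688979.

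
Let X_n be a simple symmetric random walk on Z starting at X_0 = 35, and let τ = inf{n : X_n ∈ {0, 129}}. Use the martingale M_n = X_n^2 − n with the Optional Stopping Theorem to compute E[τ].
E[τ] = 3290

M_n = X_n^2 − n is a martingale (since E[X_{n+1}^2 | F_n] = X_n^2 + 1). By OST (τ has finite mean in a bounded region), E[M_τ] = E[M_0] = X_0^2 − 0 = 35^2 = 1225. Also E[M_τ] = E[X_τ^2] − E[τ]. The walk exits at 0 or 129, with P(hit 129 first) = 35/129, so E[X_τ^2] = 129^2 · 35/129 + 0 = 4515. Thus E[τ] = E[X_τ^2] − E[M_τ] = 4515 − 1225 = 3290 = 35(129 − 35) = 3290.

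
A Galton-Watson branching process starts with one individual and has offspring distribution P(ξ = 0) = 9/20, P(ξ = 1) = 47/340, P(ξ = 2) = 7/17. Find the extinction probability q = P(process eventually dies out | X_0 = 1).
q = 1

Mean offspring μ = 0·9/20 + 1·47/340 + 2·7/17 = 327/340 ≤ 1. For μ ≤ 1 with offspring not concentrated at 1, the Galton-Watson process goes extinct almost surely, so q = 1.
(Algebraic check: The pgf is f(s) = 9/20 + 47/340·s + 7/17·s². The extinction probability q is the smallest fixed point of f in [0, 1]. Setting s = f(s):
  7/17·s² + (47/340 − 1)·s + 9/20 = 0
  7/17·s² − (9/20 + 7/17)·s + 9/20 = 0
which factors as (s − 1)·(7/17·s − 9/20) = 0, giving roots s = 1 and s = (9/20)/(7/17) = 153/140. Since 153/140 ≥ 1, the smallest root in [0, 1] is s = 1.)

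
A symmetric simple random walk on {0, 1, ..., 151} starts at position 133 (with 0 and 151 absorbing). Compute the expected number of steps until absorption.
E[τ | X_0 = 133] = 2394

Let v_k = E[τ | X_0 = k]. Boundary: v_0 = v_151 = 0. Recurrence: v_k = 1 + (v_{k-1} + v_{k+1})/2 for 1 ≤ k ≤ 150. The particular solution to v_k − (v_{k-1} + v_{k+1})/2 = 1 is v_k = −k^2. Adding homogeneous solution A + B k and matching boundaries gives v_k = k (151 − k). Substituting k = 133: v_133 = 133 · 18 = 2394.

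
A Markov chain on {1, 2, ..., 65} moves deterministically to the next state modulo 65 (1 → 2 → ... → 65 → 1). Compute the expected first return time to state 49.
E[T_49 | X_0 = 49] = 65

The chain cycles deterministically, so starting at state 49 it returns in exactly 65 steps. Equivalently, the stationary distribution is uniform π_j = 1/65 for every state j, so by Kac's formula E[T_49] = 1/π_49 = 65.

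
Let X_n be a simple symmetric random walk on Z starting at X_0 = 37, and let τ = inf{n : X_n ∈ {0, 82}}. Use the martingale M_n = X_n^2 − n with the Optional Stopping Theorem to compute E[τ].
E[τ] = 1665

M_n = X_n^2 − n is a martingale (since E[X_{n+1}^2 | F_n] = X_n^2 + 1). By OST (τ has finite mean in a bounded region), E[M_τ] = E[M_0] = X_0^2 − 0 = 37^2 = 1369. Also E[M_τ] = E[X_τ^2] − E[τ]. The walk exits at 0 or 82, with P(hit 82 first) = 37/82, so E[X_τ^2] = 82^2 · 37/82 + 0 = 3034. Thus E[τ] = E[X_τ^2] − E[M_τ] = 3034 − 1369 = 1665 = 37(82 − 37) = 1665.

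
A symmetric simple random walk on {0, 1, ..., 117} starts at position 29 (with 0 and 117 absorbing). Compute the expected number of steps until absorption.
E[τ | X_0 = 29] = 2552

Let v_k = E[τ | X_0 = k]. Boundary: v_0 = v_117 = 0. Recurrence: v_k = 1 + (v_{k-1} + v_{k+1})/2 for 1 ≤ k ≤ 116. The particular solution to v_k − (v_{k-1} + v_{k+1})/2 = 1 is v_k = −k^2. Adding homogeneous solution A + B k and matching boundaries gives v_k = k (117 − k). Substituting k = 29: v_29 = 29 · 88 = 2552.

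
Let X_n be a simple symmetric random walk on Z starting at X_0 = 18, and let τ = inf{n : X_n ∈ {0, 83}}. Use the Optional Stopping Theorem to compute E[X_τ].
E[X_τ] = 18

X_n is a martingale and τ is a bounded-mean stopping time (indeed τ is finite a.s. with bounded expectation since the walk is in a bounded region). By the OST, E[X_τ] = E[X_0] = 18. Equivalently: E[X_τ] = 83 · P(hit 83 first) + 0 · P(hit 0 first) = 83 · (18/83) = 18.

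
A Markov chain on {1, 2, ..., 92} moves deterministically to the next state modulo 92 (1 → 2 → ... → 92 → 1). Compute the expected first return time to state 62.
E[T_62 | X_0 = 62] = 92

The chain cycles deterministically, so starting at state 62 it returns in exactly 92 steps. Equivalently, the stationary distribution is uniform π_j = 1/92 for every state j, so by Kac's formula E[T_62] = 1/π_62 = 92.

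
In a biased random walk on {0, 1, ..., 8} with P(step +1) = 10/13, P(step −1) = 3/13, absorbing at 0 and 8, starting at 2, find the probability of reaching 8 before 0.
P(hit 8 before 0) = (1 − (3/10)^2) / (1 − (3/10)^8) = 1000000/1098829

Let u_k denote P(reach 8 before 0 | start at k). Boundary: u_0 = 0, u_8 = 1. Recurrence: u_k = 10/13·u_{k+1} + 3/13·u_{k-1} for 1 ≤ k ≤ 7. Try u_k = A + B·r^k with r = q/p = (3/13)/(10/13) = 3/10. Substitution satisfies the recurrence; boundary conditions give:
  u_k = (1 − r^k) / (1 − r^N) = (1 − (3/10)^2) / (1 − (3/10)^8) = 1000000/1098829.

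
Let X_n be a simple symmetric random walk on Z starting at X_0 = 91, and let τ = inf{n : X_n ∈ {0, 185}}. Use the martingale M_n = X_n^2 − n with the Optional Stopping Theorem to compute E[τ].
E[τ] = 8554

M_n = X_n^2 − n is a martingale (since E[X_{n+1}^2 | F_n] = X_n^2 + 1). By OST (τ has finite mean in a bounded region), E[M_τ] = E[M_0] = X_0^2 − 0 = 91^2 = 8281. Also E[M_τ] = E[X_τ^2] − E[τ]. The walk exits at 0 or 185, with P(hit 185 first) = 91/185, so E[X_τ^2] = 185^2 · 91/185 + 0 = 16835. Thus E[τ] = E[X_τ^2] − E[M_τ] = 16835 − 8281 = 8554 = 91(185 − 91) = 8554.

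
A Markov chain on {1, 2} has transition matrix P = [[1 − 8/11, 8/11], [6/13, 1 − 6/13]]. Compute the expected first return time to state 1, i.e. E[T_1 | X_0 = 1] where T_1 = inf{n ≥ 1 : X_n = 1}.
E[T_1 | X_0 = 1] = 1/π_1 = 85/33

For an irreducible recurrent Markov chain with stationary distribution π, E[T_i | X_0 = i] = 1/π_i (Kac's formula). Here π_1 = (6/13)/(8/11 + 6/13) = (6/13)/(170/143) = 33/85, so E[T_1 | X_0 = 1] = 1/π_1 = (8/11 + 6/13)/(6/13) = (170/143)/(6/13) = 85/33.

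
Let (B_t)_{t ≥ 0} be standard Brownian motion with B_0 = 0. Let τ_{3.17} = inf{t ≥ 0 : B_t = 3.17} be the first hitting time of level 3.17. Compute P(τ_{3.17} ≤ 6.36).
P(τ_{3.17} ≤ 6.36) = 2(1 − Φ(3.17/√6.36)) = 2(1 − Φ(1.2570)) ≈ 0.2088

By the reflection principle for standard BM, P(τ_b ≤ t) = 2 · P(B_t ≥ b). Since B_t ~ N(0, t), P(B_t ≥ 3.17) = 1 − Φ(3.17/√t) = 1 − Φ(3.17/√6.36) = 1 − Φ(1.2570) ≈ 0.10438. Doubling: P(τ_{3.17} ≤ 6.36) ≈ 2 · 0.10438 = 0.20876 ≈ 0.2088.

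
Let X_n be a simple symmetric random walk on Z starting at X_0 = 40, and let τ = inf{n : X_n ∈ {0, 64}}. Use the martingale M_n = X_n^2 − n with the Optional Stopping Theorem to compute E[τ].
E[τ] = 960

M_n = X_n^2 − n is a martingale (since E[X_{n+1}^2 | F_n] = X_n^2 + 1). By OST (τ has finite mean in a bounded region), E[M_τ] = E[M_0] = X_0^2 − 0 = 40^2 = 1600. Also E[M_τ] = E[X_τ^2] − E[τ]. The walk exits at 0 or 64, with P(hit 64 first) = 40/64, so E[X_τ^2] = 64^2 · 40/64 + 0 = 2560. Thus E[τ] = E[X_τ^2] − E[M_τ] = 2560 − 1600 = 960 = 40(64 − 40) = 960.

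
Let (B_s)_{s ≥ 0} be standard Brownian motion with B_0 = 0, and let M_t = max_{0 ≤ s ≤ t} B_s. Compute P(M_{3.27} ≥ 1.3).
P(M_{3.27} ≥ 1.3) = 2·P(B_{3.27} ≥ 1.3) = 2(1 − Φ(1.3/√3.27)) ≈ 0.4722

By the reflection principle for Brownian motion, P(M_t ≥ a) = 2 · P(B_t ≥ a) for a ≥ 0. Since B_t ~ N(0, t), P(B_t ≥ 1.3) = 1 − Φ(1.3/√t) = 1 − Φ(1.3/√3.27) = 1 − Φ(0.7189). So
  P(M_{3.27} ≥ 1.3) = 2(1 − Φ(0.7189)) ≈ 0.4722.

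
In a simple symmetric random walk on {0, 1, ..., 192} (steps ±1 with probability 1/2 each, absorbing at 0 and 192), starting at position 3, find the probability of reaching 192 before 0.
P(hit 192 before 0) = 3/192 = 1/64

Let u_k = P(hit 192 before 0 | start at k). Then u_0 = 0, u_192 = 1, and u_k = u_{k-1}/2 + u_{k+1}/2 for 1 ≤ k ≤ 191. This harmonic recurrence is solved by u_k = k/192, giving u_3 = 3/192 = 1/64.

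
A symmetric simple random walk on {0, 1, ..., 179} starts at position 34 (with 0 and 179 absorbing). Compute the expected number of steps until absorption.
E[τ | X_0 = 34] = 4930

Let v_k = E[τ | X_0 = k]. Boundary: v_0 = v_179 = 0. Recurrence: v_k = 1 + (v_{k-1} + v_{k+1})/2 for 1 ≤ k ≤ 178. The particular solution to v_k − (v_{k-1} + v_{k+1})/2 = 1 is v_k = −k^2. Adding homogeneous solution A + B k and matching boundaries gives v_k = k (179 − k). Substituting k = 34: v_34 = 34 · 145 = 4930.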